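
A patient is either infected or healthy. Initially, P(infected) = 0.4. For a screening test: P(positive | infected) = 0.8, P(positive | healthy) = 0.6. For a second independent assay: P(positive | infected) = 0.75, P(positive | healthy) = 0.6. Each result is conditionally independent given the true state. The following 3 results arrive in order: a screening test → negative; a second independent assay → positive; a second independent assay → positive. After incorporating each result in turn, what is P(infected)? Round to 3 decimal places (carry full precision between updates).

After a screening test='negative': P(infected) = 0.2·0.4000 / (0.2·0.4000 + 0.4·0.6000) ≈ 0.2500
After a second independent assay='positive': P(infected) = 0.75·0.2500 / (0.75·0.2500 + 0.6·0.7500) ≈ 0.2941
After a second independent assay='positive': P(infected) = 0.75·0.2941 / (0.75·0.2941 + 0.6·0.7059) ≈ 0.3425

0.342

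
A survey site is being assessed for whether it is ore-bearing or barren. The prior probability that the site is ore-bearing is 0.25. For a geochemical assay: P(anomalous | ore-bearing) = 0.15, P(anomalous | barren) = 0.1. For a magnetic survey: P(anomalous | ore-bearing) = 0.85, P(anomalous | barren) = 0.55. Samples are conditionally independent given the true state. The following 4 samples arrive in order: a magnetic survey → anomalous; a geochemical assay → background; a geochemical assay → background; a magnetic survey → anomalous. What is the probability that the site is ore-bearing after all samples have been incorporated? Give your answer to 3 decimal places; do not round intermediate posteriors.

0.415

After a magnetic survey='anomalous': P(ore) = 0.85·0.2500 / (0.85·0.2500 + 0.55·0.7500) ≈ 0.3400
After a geochemical assay='background': P(ore) = 0.85·0.3400 / (0.85·0.3400 + 0.9·0.6600) ≈ 0.3273
After a geochemical assay='background': P(ore) = 0.85·0.3273 / (0.85·0.3273 + 0.9·0.6727) ≈ 0.3148
After a magnetic survey='anomalous': P(ore) = 0.85·0.3148 / (0.85·0.3148 + 0.55·0.6852) ≈ 0.4153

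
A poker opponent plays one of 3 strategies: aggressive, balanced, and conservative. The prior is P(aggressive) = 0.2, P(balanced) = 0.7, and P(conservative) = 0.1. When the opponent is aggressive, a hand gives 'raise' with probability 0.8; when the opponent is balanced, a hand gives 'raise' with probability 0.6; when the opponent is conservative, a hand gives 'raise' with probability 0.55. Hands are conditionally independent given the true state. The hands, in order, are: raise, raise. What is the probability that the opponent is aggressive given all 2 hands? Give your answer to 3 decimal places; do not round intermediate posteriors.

After 'raise': normaliser = 0.8·0.2000 + 0.6·0.7000 + 0.55·0.1000; P(aggressive) ≈ 0.2520, P(balanced) ≈ 0.6614, P(conservative) ≈ 0.0866
After 'raise': normaliser = 0.8·0.2520 + 0.6·0.6614 + 0.55·0.0866; P(aggressive) ≈ 0.3120, P(balanced) ≈ 0.6143, P(conservative) ≈ 0.0737

0.312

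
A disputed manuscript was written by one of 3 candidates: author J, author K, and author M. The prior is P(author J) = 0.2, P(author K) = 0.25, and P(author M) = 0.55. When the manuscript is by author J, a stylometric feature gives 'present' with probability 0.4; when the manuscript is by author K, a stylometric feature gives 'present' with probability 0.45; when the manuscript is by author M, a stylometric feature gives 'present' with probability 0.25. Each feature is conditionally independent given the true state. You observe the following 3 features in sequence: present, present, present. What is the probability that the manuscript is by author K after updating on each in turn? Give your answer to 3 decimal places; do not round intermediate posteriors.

0.516

After 'present': normaliser = 0.4·0.2000 + 0.45·0.2500 + 0.25·0.5500; P(author J) ≈ 0.2424, P(author K) ≈ 0.3409, P(author M) ≈ 0.4167
After 'present': normaliser = 0.4·0.2424 + 0.45·0.3409 + 0.25·0.4167; P(author J) ≈ 0.2735, P(author K) ≈ 0.4327, P(author M) ≈ 0.2938
After 'present': normaliser = 0.4·0.2735 + 0.45·0.4327 + 0.25·0.2938; P(author J) ≈ 0.2898, P(author K) ≈ 0.5157, P(author M) ≈ 0.1945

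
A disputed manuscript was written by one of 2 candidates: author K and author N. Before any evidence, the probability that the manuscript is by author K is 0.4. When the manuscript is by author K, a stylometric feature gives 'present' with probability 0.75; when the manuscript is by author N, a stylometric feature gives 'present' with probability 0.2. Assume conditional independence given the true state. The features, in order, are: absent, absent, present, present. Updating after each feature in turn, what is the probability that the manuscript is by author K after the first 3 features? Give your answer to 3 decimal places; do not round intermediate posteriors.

0.196

After 'absent': P(author K) = 0.25·0.4000 / (0.25·0.4000 + 0.8·0.6000) ≈ 0.1724
After 'absent': P(author K) = 0.25·0.1724 / (0.25·0.1724 + 0.8·0.8276) ≈ 0.0611
After 'present': P(author K) = 0.75·0.0611 / (0.75·0.0611 + 0.2·0.9389) ≈ 0.1962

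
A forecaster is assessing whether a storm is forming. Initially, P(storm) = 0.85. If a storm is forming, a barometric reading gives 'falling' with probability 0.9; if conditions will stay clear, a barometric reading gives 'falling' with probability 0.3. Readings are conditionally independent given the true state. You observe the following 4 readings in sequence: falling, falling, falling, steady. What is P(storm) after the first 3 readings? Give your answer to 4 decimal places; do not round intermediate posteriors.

0.9935

Apply Bayes' rule sequentially, carrying P(storm) forward.
After 'falling': P(storm) = 0.9·0.8500 / (0.9·0.8500 + 0.3·0.1500) ≈ 0.9444
After 'falling': P(storm) = 0.9·0.9444 / (0.9·0.9444 + 0.3·0.0556) ≈ 0.9808
After 'falling': P(storm) = 0.9·0.9808 / (0.9·0.9808 + 0.3·0.0192) ≈ 0.9935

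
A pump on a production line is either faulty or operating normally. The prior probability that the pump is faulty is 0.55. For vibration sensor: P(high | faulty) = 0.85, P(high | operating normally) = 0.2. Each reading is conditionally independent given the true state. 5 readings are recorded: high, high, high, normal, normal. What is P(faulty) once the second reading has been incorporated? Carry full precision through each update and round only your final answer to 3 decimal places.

0.957

After 'high': P(faulty) = 0.85·0.5500 / (0.85·0.5500 + 0.2·0.4500) ≈ 0.8386
After 'high': P(faulty) = 0.85·0.8386 / (0.85·0.8386 + 0.2·0.1614) ≈ 0.9567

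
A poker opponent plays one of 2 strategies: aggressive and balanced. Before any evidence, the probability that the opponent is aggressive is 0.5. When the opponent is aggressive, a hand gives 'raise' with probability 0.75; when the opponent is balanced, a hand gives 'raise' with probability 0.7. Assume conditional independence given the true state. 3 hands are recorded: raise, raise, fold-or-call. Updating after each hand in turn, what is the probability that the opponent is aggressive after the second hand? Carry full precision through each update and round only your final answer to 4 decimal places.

After 'raise': P(aggressive) = 0.75·0.5000 / (0.75·0.5000 + 0.7·0.5000) ≈ 0.5172
After 'raise': P(aggressive) = 0.75·0.5172 / (0.75·0.5172 + 0.7·0.4828) ≈ 0.5344

0.5344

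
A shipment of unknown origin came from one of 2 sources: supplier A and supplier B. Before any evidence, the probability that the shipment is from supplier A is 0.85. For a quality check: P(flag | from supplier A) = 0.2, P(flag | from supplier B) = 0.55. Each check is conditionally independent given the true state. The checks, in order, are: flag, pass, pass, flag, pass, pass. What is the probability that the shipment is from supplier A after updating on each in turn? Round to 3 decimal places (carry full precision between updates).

0.882

After 'flag': P(supplier A) = 0.2·0.8500 / (0.2·0.8500 + 0.55·0.1500) ≈ 0.6733
After 'pass': P(supplier A) = 0.8·0.6733 / (0.8·0.6733 + 0.45·0.3267) ≈ 0.7856
After 'pass': P(supplier A) = 0.8·0.7856 / (0.8·0.7856 + 0.45·0.2144) ≈ 0.8669
After 'flag': P(supplier A) = 0.2·0.8669 / (0.2·0.8669 + 0.55·0.1331) ≈ 0.7031
After 'pass': P(supplier A) = 0.8·0.7031 / (0.8·0.7031 + 0.45·0.2969) ≈ 0.8081
After 'pass': P(supplier A) = 0.8·0.8081 / (0.8·0.8081 + 0.45·0.1919) ≈ 0.8821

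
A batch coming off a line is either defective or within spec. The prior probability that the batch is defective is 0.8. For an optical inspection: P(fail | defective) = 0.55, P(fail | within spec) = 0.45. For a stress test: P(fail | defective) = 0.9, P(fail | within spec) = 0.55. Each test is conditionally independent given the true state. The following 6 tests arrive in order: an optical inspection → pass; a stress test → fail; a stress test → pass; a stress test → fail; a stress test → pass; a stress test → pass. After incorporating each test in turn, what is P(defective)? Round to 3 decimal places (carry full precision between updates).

0.088

After an optical inspection='pass': P(defective) = 0.45·0.8000 / (0.45·0.8000 + 0.55·0.2000) ≈ 0.7660
After a stress test='fail': P(defective) = 0.9·0.7660 / (0.9·0.7660 + 0.55·0.2340) ≈ 0.8427
After a stress test='pass': P(defective) = 0.1·0.8427 / (0.1·0.8427 + 0.45·0.1573) ≈ 0.5434
After a stress test='fail': P(defective) = 0.9·0.5434 / (0.9·0.5434 + 0.55·0.4566) ≈ 0.6607
After a stress test='pass': P(defective) = 0.1·0.6607 / (0.1·0.6607 + 0.45·0.3393) ≈ 0.3020
After a stress test='pass': P(defective) = 0.1·0.3020 / (0.1·0.3020 + 0.45·0.6980) ≈ 0.0877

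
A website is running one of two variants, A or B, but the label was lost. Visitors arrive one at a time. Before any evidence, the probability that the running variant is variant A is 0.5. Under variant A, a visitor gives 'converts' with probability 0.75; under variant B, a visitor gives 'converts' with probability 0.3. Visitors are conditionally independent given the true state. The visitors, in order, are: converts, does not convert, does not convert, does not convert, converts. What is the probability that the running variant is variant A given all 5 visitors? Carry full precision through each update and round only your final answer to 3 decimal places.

After 'converts': P(A) = 0.75·0.5000 / (0.75·0.5000 + 0.3·0.5000) ≈ 0.7143
After 'does not convert': P(A) = 0.25·0.7143 / (0.25·0.7143 + 0.7·0.2857) ≈ 0.4717
After 'does not convert': P(A) = 0.25·0.4717 / (0.25·0.4717 + 0.7·0.5283) ≈ 0.2418
After 'does not convert': P(A) = 0.25·0.2418 / (0.25·0.2418 + 0.7·0.7582) ≈ 0.1022
After 'converts': P(A) = 0.75·0.1022 / (0.75·0.1022 + 0.3·0.8978) ≈ 0.2216

0.222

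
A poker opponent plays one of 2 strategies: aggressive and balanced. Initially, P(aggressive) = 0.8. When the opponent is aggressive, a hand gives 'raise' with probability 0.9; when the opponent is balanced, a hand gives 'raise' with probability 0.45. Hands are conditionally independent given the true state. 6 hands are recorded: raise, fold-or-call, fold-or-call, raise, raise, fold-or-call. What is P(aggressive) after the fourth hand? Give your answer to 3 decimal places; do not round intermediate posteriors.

After 'raise': P(aggressive) = 0.9·0.8000 / (0.9·0.8000 + 0.45·0.2000) ≈ 0.8889
After 'fold-or-call': P(aggressive) = 0.1·0.8889 / (0.1·0.8889 + 0.55·0.1111) ≈ 0.5926
After 'fold-or-call': P(aggressive) = 0.1·0.5926 / (0.1·0.5926 + 0.55·0.4074) ≈ 0.2092
After 'raise': P(aggressive) = 0.9·0.2092 / (0.9·0.2092 + 0.45·0.7908) ≈ 0.3459

0.346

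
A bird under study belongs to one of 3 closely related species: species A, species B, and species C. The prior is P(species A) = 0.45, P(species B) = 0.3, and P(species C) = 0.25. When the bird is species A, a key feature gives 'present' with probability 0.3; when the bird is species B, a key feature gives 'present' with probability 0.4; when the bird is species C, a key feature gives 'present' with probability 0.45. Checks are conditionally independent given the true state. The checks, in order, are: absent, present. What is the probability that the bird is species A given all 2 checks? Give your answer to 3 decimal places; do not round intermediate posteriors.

After 'absent': normaliser = 0.7·0.4500 + 0.6·0.3000 + 0.55·0.2500; P(species A) ≈ 0.4980, P(species B) ≈ 0.2846, P(species C) ≈ 0.2174
After 'present': normaliser = 0.3·0.4980 + 0.4·0.2846 + 0.45·0.2174; P(species A) ≈ 0.4138, P(species B) ≈ 0.3153, P(species C) ≈ 0.2709

0.414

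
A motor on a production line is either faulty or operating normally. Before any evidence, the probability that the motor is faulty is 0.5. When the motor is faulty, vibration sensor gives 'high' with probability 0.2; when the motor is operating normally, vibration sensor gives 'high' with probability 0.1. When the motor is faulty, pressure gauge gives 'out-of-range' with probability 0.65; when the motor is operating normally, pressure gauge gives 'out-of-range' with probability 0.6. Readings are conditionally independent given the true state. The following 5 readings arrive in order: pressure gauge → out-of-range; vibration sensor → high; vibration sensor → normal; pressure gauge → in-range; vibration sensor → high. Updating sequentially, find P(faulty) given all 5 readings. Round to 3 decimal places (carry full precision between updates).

0.771

After pressure gauge='out-of-range': P(faulty) = 0.65·0.5000 / (0.65·0.5000 + 0.6·0.5000) ≈ 0.5200
After vibration sensor='high': P(faulty) = 0.2·0.5200 / (0.2·0.5200 + 0.1·0.4800) ≈ 0.6842
After vibration sensor='normal': P(faulty) = 0.8·0.6842 / (0.8·0.6842 + 0.9·0.3158) ≈ 0.6582
After pressure gauge='in-range': P(faulty) = 0.35·0.6582 / (0.35·0.6582 + 0.4·0.3418) ≈ 0.6276
After vibration sensor='high': P(faulty) = 0.2·0.6276 / (0.2·0.6276 + 0.1·0.3724) ≈ 0.7712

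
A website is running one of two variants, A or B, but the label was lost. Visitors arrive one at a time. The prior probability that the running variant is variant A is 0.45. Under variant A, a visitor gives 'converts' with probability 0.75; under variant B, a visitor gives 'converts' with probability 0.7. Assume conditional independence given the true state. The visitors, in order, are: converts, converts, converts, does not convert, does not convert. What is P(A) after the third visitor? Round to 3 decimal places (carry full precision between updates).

Each posterior becomes the prior for the next update.
After 'converts': P(A) = 0.75·0.4500 / (0.75·0.4500 + 0.7·0.5500) ≈ 0.4671
After 'converts': P(A) = 0.75·0.4671 / (0.75·0.4671 + 0.7·0.5329) ≈ 0.4843
After 'converts': P(A) = 0.75·0.4843 / (0.75·0.4843 + 0.7·0.5157) ≈ 0.5016

0.502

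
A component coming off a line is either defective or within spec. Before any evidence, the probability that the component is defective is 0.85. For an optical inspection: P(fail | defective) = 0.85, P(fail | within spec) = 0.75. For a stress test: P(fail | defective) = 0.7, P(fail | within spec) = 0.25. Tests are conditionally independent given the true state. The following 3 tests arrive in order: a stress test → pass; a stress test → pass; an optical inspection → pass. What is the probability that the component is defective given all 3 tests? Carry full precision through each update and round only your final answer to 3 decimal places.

0.352

After a stress test='pass': P(defective) = 0.3·0.8500 / (0.3·0.8500 + 0.75·0.1500) ≈ 0.6939
After a stress test='pass': P(defective) = 0.3·0.6939 / (0.3·0.6939 + 0.75·0.3061) ≈ 0.4755
After an optical inspection='pass': P(defective) = 0.15·0.4755 / (0.15·0.4755 + 0.25·0.5245) ≈ 0.3523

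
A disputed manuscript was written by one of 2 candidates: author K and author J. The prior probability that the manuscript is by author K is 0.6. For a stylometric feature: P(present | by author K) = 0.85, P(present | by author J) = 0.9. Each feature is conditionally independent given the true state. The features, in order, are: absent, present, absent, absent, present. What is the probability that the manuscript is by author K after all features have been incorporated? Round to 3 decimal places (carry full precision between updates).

After 'absent': P(author K) = 0.15·0.6000 / (0.15·0.6000 + 0.1·0.4000) ≈ 0.6923
After 'present': P(author K) = 0.85·0.6923 / (0.85·0.6923 + 0.9·0.3077) ≈ 0.6800
After 'absent': P(author K) = 0.15·0.6800 / (0.15·0.6800 + 0.1·0.3200) ≈ 0.7612
After 'absent': P(author K) = 0.15·0.7612 / (0.15·0.7612 + 0.1·0.2388) ≈ 0.8270
After 'present': P(author K) = 0.85·0.8270 / (0.85·0.8270 + 0.9·0.1730) ≈ 0.8187

0.819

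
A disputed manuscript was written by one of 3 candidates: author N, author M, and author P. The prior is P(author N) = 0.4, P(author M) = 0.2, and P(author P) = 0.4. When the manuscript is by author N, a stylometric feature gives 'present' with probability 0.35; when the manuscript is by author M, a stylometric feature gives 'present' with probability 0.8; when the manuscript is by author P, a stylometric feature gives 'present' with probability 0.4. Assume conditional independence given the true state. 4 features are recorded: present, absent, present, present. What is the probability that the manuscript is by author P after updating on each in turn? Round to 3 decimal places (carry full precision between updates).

Each posterior becomes the prior for the next update.
After 'present': normaliser = 0.35·0.4000 + 0.8·0.2000 + 0.4·0.4000; P(author N) ≈ 0.3043, P(author M) ≈ 0.3478, P(author P) ≈ 0.3478
After 'absent': normaliser = 0.65·0.3043 + 0.2·0.3478 + 0.6·0.3478; P(author N) ≈ 0.4155, P(author M) ≈ 0.1461, P(author P) ≈ 0.4384
After 'present': normaliser = 0.35·0.4155 + 0.8·0.1461 + 0.4·0.4384; P(author N) ≈ 0.3323, P(author M) ≈ 0.2671, P(author P) ≈ 0.4006
After 'present': normaliser = 0.35·0.3323 + 0.8·0.2671 + 0.4·0.4006; P(author N) ≈ 0.2372, P(author M) ≈ 0.4359, P(author P) ≈ 0.3269

0.327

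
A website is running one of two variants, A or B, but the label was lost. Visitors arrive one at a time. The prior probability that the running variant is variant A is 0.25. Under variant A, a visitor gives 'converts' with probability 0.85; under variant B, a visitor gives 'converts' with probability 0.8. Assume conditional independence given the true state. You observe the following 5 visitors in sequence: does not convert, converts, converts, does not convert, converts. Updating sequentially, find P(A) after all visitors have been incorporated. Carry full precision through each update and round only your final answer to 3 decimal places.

Apply Bayes' rule sequentially, carrying P(A) forward.
After 'does not convert': P(A) = 0.15·0.2500 / (0.15·0.2500 + 0.2·0.7500) ≈ 0.2000
After 'converts': P(A) = 0.85·0.2000 / (0.85·0.2000 + 0.8·0.8000) ≈ 0.2099
After 'converts': P(A) = 0.85·0.2099 / (0.85·0.2099 + 0.8·0.7901) ≈ 0.2201
After 'does not convert': P(A) = 0.15·0.2201 / (0.15·0.2201 + 0.2·0.7799) ≈ 0.1747
After 'converts': P(A) = 0.85·0.1747 / (0.85·0.1747 + 0.8·0.8253) ≈ 0.1836

0.184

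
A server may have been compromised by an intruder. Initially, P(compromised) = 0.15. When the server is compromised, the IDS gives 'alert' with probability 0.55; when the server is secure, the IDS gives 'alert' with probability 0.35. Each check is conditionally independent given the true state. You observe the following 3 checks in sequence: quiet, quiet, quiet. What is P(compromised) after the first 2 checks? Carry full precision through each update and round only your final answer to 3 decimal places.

0.078

After 'quiet': P(compromised) = 0.45·0.1500 / (0.45·0.1500 + 0.65·0.8500) ≈ 0.1089
After 'quiet': P(compromised) = 0.45·0.1089 / (0.45·0.1089 + 0.65·0.8911) ≈ 0.0780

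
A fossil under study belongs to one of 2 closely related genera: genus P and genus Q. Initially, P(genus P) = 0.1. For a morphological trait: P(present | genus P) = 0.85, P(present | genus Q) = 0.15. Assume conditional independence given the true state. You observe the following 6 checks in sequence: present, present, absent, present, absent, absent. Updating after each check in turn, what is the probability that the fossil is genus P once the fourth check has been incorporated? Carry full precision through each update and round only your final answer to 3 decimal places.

After 'present': P(genus P) = 0.85·0.1000 / (0.85·0.1000 + 0.15·0.9000) ≈ 0.3864
After 'present': P(genus P) = 0.85·0.3864 / (0.85·0.3864 + 0.15·0.6136) ≈ 0.7811
After 'absent': P(genus P) = 0.15·0.7811 / (0.15·0.7811 + 0.85·0.2189) ≈ 0.3864
After 'present': P(genus P) = 0.85·0.3864 / (0.85·0.3864 + 0.15·0.6136) ≈ 0.7811

0.781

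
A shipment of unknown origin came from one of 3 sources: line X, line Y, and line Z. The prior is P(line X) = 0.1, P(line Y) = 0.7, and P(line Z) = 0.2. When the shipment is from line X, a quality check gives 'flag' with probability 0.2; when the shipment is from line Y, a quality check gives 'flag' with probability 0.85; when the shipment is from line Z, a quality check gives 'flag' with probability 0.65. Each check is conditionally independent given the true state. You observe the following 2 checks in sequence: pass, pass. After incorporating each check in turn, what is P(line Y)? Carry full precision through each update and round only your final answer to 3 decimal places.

0.151

After 'pass': normaliser = 0.8·0.1000 + 0.15·0.7000 + 0.35·0.2000; P(line X) ≈ 0.3137, P(line Y) ≈ 0.4118, P(line Z) ≈ 0.2745
After 'pass': normaliser = 0.8·0.3137 + 0.15·0.4118 + 0.35·0.2745; P(line X) ≈ 0.6139, P(line Y) ≈ 0.1511, P(line Z) ≈ 0.2350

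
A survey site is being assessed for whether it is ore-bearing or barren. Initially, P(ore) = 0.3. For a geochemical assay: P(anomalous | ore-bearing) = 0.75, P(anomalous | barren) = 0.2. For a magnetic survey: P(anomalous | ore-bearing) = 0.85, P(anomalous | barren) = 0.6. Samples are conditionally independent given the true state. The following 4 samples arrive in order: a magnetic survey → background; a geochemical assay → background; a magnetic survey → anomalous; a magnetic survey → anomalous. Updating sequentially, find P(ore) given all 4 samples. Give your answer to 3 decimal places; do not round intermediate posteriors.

0.092

After a magnetic survey='background': P(ore) = 0.15·0.3000 / (0.15·0.3000 + 0.4·0.7000) ≈ 0.1385
After a geochemical assay='background': P(ore) = 0.25·0.1385 / (0.25·0.1385 + 0.8·0.8615) ≈ 0.0478
After a magnetic survey='anomalous': P(ore) = 0.85·0.0478 / (0.85·0.0478 + 0.6·0.9522) ≈ 0.0664
After a magnetic survey='anomalous': P(ore) = 0.85·0.0664 / (0.85·0.0664 + 0.6·0.9336) ≈ 0.0916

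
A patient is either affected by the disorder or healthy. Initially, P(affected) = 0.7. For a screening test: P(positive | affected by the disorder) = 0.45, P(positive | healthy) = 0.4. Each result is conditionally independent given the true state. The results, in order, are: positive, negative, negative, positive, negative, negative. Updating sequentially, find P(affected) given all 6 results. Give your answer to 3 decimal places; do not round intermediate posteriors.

0.676

After 'positive': P(affected) = 0.45·0.7000 / (0.45·0.7000 + 0.4·0.3000) ≈ 0.7241
After 'negative': P(affected) = 0.55·0.7241 / (0.55·0.7241 + 0.6·0.2759) ≈ 0.7064
After 'negative': P(affected) = 0.55·0.7064 / (0.55·0.7064 + 0.6·0.2936) ≈ 0.6881
After 'positive': P(affected) = 0.45·0.6881 / (0.45·0.6881 + 0.4·0.3119) ≈ 0.7128
After 'negative': P(affected) = 0.55·0.7128 / (0.55·0.7128 + 0.6·0.2872) ≈ 0.6946
After 'negative': P(affected) = 0.55·0.6946 / (0.55·0.6946 + 0.6·0.3054) ≈ 0.6759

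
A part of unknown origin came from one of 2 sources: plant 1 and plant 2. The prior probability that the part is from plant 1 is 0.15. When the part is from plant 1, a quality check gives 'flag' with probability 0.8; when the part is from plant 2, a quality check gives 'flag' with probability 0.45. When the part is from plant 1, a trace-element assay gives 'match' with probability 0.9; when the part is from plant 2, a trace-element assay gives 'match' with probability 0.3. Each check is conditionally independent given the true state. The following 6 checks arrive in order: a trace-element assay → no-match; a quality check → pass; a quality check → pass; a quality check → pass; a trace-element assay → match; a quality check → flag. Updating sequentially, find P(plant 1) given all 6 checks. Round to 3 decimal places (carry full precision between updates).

Apply Bayes' rule sequentially, carrying P(plant 1) forward.
After a trace-element assay='no-match': P(plant 1) = 0.1·0.1500 / (0.1·0.1500 + 0.7·0.8500) ≈ 0.0246
After a quality check='pass': P(plant 1) = 0.2·0.0246 / (0.2·0.0246 + 0.55·0.9754) ≈ 0.0091
After a quality check='pass': P(plant 1) = 0.2·0.0091 / (0.2·0.0091 + 0.55·0.9909) ≈ 0.0033
After a quality check='pass': P(plant 1) = 0.2·0.0033 / (0.2·0.0033 + 0.55·0.9967) ≈ 0.0012
After a trace-element assay='match': P(plant 1) = 0.9·0.0012 / (0.9·0.0012 + 0.3·0.9988) ≈ 0.0036
After a quality check='flag': P(plant 1) = 0.8·0.0036 / (0.8·0.0036 + 0.45·0.9964) ≈ 0.0064

0.006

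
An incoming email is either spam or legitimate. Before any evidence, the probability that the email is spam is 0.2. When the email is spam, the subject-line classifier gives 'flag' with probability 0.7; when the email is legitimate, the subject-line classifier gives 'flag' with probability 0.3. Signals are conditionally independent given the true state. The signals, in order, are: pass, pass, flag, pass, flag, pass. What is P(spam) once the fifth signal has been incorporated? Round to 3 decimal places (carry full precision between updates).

After 'pass': P(spam) = 0.3·0.2000 / (0.3·0.2000 + 0.7·0.8000) ≈ 0.0968
After 'pass': P(spam) = 0.3·0.0968 / (0.3·0.0968 + 0.7·0.9032) ≈ 0.0439
After 'flag': P(spam) = 0.7·0.0439 / (0.7·0.0439 + 0.3·0.9561) ≈ 0.0968
After 'pass': P(spam) = 0.3·0.0968 / (0.3·0.0968 + 0.7·0.9032) ≈ 0.0439
After 'flag': P(spam) = 0.7·0.0439 / (0.7·0.0439 + 0.3·0.9561) ≈ 0.0968

0.097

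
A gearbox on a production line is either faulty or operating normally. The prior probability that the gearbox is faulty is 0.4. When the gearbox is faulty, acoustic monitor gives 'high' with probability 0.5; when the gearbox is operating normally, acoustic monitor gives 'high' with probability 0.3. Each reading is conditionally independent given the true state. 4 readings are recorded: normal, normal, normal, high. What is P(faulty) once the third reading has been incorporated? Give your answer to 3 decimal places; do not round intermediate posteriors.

After 'normal': P(faulty) = 0.5·0.4000 / (0.5·0.4000 + 0.7·0.6000) ≈ 0.3226
After 'normal': P(faulty) = 0.5·0.3226 / (0.5·0.3226 + 0.7·0.6774) ≈ 0.2538
After 'normal': P(faulty) = 0.5·0.2538 / (0.5·0.2538 + 0.7·0.7462) ≈ 0.1955

0.195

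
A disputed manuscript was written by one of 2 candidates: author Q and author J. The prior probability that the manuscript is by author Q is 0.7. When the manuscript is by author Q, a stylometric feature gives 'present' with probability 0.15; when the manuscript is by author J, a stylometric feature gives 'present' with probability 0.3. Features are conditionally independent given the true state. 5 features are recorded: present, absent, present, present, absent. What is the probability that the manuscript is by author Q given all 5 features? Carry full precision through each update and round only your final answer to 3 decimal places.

Each posterior becomes the prior for the next update.
After 'present': P(author Q) = 0.15·0.7000 / (0.15·0.7000 + 0.3·0.3000) ≈ 0.5385
After 'absent': P(author Q) = 0.85·0.5385 / (0.85·0.5385 + 0.7·0.4615) ≈ 0.5862
After 'present': P(author Q) = 0.15·0.5862 / (0.15·0.5862 + 0.3·0.4138) ≈ 0.4146
After 'present': P(author Q) = 0.15·0.4146 / (0.15·0.4146 + 0.3·0.5854) ≈ 0.2615
After 'absent': P(author Q) = 0.85·0.2615 / (0.85·0.2615 + 0.7·0.7385) ≈ 0.3007

0.301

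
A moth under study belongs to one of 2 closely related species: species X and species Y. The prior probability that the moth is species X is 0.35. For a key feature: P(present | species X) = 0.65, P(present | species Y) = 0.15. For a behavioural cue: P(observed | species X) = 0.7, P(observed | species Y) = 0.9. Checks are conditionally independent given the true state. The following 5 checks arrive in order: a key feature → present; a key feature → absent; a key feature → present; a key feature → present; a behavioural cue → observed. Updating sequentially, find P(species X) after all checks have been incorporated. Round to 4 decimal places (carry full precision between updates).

After a key feature='present': P(species X) = 0.65·0.3500 / (0.65·0.3500 + 0.15·0.6500) ≈ 0.7000
After a key feature='absent': P(species X) = 0.35·0.7000 / (0.35·0.7000 + 0.85·0.3000) ≈ 0.4900
After a key feature='present': P(species X) = 0.65·0.4900 / (0.65·0.4900 + 0.15·0.5100) ≈ 0.8063
After a key feature='present': P(species X) = 0.65·0.8063 / (0.65·0.8063 + 0.15·0.1937) ≈ 0.9475
After a behavioural cue='observed': P(species X) = 0.7·0.9475 / (0.7·0.9475 + 0.9·0.0525) ≈ 0.9335

0.9335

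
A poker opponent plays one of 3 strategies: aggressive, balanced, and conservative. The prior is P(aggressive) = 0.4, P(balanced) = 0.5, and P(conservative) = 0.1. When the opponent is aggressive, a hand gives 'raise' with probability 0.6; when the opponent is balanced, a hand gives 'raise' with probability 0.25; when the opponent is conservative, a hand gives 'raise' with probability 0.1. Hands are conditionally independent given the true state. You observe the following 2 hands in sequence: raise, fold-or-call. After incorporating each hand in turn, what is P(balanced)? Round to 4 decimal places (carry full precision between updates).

0.4717

Apply Bayes' rule sequentially, carrying P(balanced) forward.
After 'raise': normaliser = 0.6·0.4000 + 0.25·0.5000 + 0.1·0.1000; P(aggressive) ≈ 0.6400, P(balanced) ≈ 0.3333, P(conservative) ≈ 0.0267
After 'fold-or-call': normaliser = 0.4·0.6400 + 0.75·0.3333 + 0.9·0.0267; P(aggressive) ≈ 0.4830, P(balanced) ≈ 0.4717, P(conservative) ≈ 0.0453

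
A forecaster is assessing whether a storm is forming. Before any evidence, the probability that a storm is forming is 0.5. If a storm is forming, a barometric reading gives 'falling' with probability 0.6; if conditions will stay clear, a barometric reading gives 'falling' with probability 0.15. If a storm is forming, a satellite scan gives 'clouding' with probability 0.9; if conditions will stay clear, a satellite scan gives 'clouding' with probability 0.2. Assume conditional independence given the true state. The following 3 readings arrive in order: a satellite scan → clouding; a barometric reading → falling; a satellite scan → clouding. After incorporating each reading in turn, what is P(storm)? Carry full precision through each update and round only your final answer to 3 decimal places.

Apply Bayes' rule sequentially, carrying P(storm) forward.
After a satellite scan='clouding': P(storm) = 0.9·0.5000 / (0.9·0.5000 + 0.2·0.5000) ≈ 0.8182
After a barometric reading='falling': P(storm) = 0.6·0.8182 / (0.6·0.8182 + 0.15·0.1818) ≈ 0.9474
After a satellite scan='clouding': P(storm) = 0.9·0.9474 / (0.9·0.9474 + 0.2·0.0526) ≈ 0.9878

0.988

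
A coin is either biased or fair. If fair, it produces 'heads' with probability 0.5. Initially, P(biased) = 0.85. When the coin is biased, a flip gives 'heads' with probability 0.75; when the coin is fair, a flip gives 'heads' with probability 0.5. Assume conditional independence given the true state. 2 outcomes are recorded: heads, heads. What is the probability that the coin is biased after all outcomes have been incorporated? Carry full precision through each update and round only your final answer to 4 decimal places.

0.9273

After 'heads': P(biased) = 0.75·0.8500 / (0.75·0.8500 + 0.5·0.1500) ≈ 0.8947
After 'heads': P(biased) = 0.75·0.8947 / (0.75·0.8947 + 0.5·0.1053) ≈ 0.9273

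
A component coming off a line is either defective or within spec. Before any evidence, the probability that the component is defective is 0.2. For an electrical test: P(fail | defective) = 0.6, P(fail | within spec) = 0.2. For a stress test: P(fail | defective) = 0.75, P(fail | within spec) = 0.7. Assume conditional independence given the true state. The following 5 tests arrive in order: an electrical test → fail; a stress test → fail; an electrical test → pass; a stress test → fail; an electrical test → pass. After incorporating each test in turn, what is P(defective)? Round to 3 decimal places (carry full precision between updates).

After an electrical test='fail': P(defective) = 0.6·0.2000 / (0.6·0.2000 + 0.2·0.8000) ≈ 0.4286
After a stress test='fail': P(defective) = 0.75·0.4286 / (0.75·0.4286 + 0.7·0.5714) ≈ 0.4455
After an electrical test='pass': P(defective) = 0.4·0.4455 / (0.4·0.4455 + 0.8·0.5545) ≈ 0.2866
After a stress test='fail': P(defective) = 0.75·0.2866 / (0.75·0.2866 + 0.7·0.7134) ≈ 0.3009
After an electrical test='pass': P(defective) = 0.4·0.3009 / (0.4·0.3009 + 0.8·0.6991) ≈ 0.1771

0.177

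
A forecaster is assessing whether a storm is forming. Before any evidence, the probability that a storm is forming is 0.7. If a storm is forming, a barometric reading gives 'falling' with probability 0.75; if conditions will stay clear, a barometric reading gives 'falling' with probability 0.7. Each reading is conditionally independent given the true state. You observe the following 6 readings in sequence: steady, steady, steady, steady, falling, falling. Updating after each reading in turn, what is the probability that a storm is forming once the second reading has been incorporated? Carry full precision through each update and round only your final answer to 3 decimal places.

0.618

After 'steady': P(storm) = 0.25·0.7000 / (0.25·0.7000 + 0.3·0.3000) ≈ 0.6604
After 'steady': P(storm) = 0.25·0.6604 / (0.25·0.6604 + 0.3·0.3396) ≈ 0.6184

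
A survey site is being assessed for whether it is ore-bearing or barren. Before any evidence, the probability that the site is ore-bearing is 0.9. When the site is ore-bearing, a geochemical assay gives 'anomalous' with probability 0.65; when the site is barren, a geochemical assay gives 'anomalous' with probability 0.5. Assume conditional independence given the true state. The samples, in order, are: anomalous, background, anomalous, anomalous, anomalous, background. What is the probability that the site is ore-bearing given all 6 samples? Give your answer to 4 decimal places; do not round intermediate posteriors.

0.9264

After 'anomalous': P(ore) = 0.65·0.9000 / (0.65·0.9000 + 0.5·0.1000) ≈ 0.9213
After 'background': P(ore) = 0.35·0.9213 / (0.35·0.9213 + 0.5·0.0787) ≈ 0.8912
After 'anomalous': P(ore) = 0.65·0.8912 / (0.65·0.8912 + 0.5·0.1088) ≈ 0.9141
After 'anomalous': P(ore) = 0.65·0.9141 / (0.65·0.9141 + 0.5·0.0859) ≈ 0.9326
After 'anomalous': P(ore) = 0.65·0.9326 / (0.65·0.9326 + 0.5·0.0674) ≈ 0.9474
After 'background': P(ore) = 0.35·0.9474 / (0.35·0.9474 + 0.5·0.0526) ≈ 0.9264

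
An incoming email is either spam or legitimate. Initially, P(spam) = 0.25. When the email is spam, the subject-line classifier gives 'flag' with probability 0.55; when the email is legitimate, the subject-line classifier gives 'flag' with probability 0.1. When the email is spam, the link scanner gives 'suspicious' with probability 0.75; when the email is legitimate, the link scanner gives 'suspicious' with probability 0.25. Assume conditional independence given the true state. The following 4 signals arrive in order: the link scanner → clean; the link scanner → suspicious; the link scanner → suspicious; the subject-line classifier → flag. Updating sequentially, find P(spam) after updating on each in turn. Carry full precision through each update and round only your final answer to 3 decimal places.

Each posterior becomes the prior for the next update.
After the link scanner='clean': P(spam) = 0.25·0.2500 / (0.25·0.2500 + 0.75·0.7500) ≈ 0.1000
After the link scanner='suspicious': P(spam) = 0.75·0.1000 / (0.75·0.1000 + 0.25·0.9000) ≈ 0.2500
After the link scanner='suspicious': P(spam) = 0.75·0.2500 / (0.75·0.2500 + 0.25·0.7500) ≈ 0.5000
After the subject-line classifier='flag': P(spam) = 0.55·0.5000 / (0.55·0.5000 + 0.1·0.5000) ≈ 0.8462

0.846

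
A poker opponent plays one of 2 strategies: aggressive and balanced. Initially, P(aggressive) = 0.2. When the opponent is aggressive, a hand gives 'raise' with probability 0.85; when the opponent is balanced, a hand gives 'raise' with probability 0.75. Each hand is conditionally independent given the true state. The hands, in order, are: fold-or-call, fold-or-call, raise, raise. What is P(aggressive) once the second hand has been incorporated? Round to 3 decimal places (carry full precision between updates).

After 'fold-or-call': P(aggressive) = 0.15·0.2000 / (0.15·0.2000 + 0.25·0.8000) ≈ 0.1304
After 'fold-or-call': P(aggressive) = 0.15·0.1304 / (0.15·0.1304 + 0.25·0.8696) ≈ 0.0826

0.083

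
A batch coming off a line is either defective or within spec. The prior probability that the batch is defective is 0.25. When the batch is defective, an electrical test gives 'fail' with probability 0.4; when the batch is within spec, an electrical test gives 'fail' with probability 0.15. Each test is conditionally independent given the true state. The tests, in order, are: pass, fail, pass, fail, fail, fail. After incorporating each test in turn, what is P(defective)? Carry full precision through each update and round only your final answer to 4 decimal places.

0.8936

Each posterior becomes the prior for the next update.
After 'pass': P(defective) = 0.6·0.2500 / (0.6·0.2500 + 0.85·0.7500) ≈ 0.1905
After 'fail': P(defective) = 0.4·0.1905 / (0.4·0.1905 + 0.15·0.8095) ≈ 0.3855
After 'pass': P(defective) = 0.6·0.3855 / (0.6·0.3855 + 0.85·0.6145) ≈ 0.3070
After 'fail': P(defective) = 0.4·0.3070 / (0.4·0.3070 + 0.15·0.6930) ≈ 0.5415
After 'fail': P(defective) = 0.4·0.5415 / (0.4·0.5415 + 0.15·0.4585) ≈ 0.7590
After 'fail': P(defective) = 0.4·0.7590 / (0.4·0.7590 + 0.15·0.2410) ≈ 0.8936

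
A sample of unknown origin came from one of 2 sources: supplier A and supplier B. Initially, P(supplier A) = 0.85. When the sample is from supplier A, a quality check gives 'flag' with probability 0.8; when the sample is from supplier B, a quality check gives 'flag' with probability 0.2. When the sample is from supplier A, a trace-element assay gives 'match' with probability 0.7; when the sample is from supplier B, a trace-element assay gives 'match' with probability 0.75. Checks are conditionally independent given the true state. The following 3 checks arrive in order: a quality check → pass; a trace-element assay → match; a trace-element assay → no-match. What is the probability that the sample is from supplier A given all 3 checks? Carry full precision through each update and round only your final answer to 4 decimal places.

Apply Bayes' rule sequentially, carrying P(supplier A) forward.
After a quality check='pass': P(supplier A) = 0.2·0.8500 / (0.2·0.8500 + 0.8·0.1500) ≈ 0.5862
After a trace-element assay='match': P(supplier A) = 0.7·0.5862 / (0.7·0.5862 + 0.75·0.4138) ≈ 0.5694
After a trace-element assay='no-match': P(supplier A) = 0.3·0.5694 / (0.3·0.5694 + 0.25·0.4306) ≈ 0.6134

0.6134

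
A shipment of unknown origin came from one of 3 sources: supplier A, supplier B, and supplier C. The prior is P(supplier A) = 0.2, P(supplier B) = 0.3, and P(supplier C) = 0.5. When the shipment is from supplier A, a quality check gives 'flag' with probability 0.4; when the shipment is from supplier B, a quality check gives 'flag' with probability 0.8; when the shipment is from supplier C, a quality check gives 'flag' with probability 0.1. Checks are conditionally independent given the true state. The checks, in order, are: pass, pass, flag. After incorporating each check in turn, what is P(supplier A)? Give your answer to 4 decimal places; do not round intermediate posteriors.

After 'pass': normaliser = 0.6·0.2000 + 0.2·0.3000 + 0.9·0.5000; P(supplier A) ≈ 0.1905, P(supplier B) ≈ 0.0952, P(supplier C) ≈ 0.7143
After 'pass': normaliser = 0.6·0.1905 + 0.2·0.0952 + 0.9·0.7143; P(supplier A) ≈ 0.1472, P(supplier B) ≈ 0.0245, P(supplier C) ≈ 0.8282
After 'flag': normaliser = 0.4·0.1472 + 0.8·0.0245 + 0.1·0.8282; P(supplier A) ≈ 0.3650, P(supplier B) ≈ 0.1217, P(supplier C) ≈ 0.5133

0.3650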